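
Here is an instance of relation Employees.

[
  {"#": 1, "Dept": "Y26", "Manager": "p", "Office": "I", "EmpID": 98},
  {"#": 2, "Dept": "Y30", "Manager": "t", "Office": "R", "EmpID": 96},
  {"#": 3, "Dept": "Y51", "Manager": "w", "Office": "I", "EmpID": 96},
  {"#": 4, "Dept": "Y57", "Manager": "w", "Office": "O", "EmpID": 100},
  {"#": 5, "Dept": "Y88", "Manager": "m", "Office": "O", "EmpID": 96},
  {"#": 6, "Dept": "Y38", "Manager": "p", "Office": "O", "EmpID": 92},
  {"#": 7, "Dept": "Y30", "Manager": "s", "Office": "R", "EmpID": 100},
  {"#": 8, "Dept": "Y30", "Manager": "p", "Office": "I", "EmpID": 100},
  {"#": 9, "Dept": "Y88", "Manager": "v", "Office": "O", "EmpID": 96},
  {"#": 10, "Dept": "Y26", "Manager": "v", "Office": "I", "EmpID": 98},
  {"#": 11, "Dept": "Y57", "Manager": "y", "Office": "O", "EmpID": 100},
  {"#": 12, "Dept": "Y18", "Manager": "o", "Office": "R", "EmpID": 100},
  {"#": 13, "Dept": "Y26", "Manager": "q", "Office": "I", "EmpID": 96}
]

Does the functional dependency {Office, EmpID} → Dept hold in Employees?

No

(Office=I, EmpID=98): rows 1, 10 → Dept = Y26, Y26 ✓
(Office=R, EmpID=96): row 2 → Dept = Y30 ✓
(Office=I, EmpID=96): rows 3, 13 → Dept takes values {Y51, Y26} — violation
(Office=O, EmpID=100): rows 4, 11 → Dept = Y57, Y57 ✓
(Office=O, EmpID=96): rows 5, 9 → Dept = Y88, Y88 ✓
(Office=O, EmpID=92): row 6 → Dept = Y38 ✓
(Office=R, EmpID=100): rows 7, 12 → Dept takes values {Y30, Y18} — violation
(Office=I, EmpID=100): row 8 → Dept = Y30 ✓
Two rows agree on {Office, EmpID} but differ on Dept, so {Office, EmpID} → Dept does not hold.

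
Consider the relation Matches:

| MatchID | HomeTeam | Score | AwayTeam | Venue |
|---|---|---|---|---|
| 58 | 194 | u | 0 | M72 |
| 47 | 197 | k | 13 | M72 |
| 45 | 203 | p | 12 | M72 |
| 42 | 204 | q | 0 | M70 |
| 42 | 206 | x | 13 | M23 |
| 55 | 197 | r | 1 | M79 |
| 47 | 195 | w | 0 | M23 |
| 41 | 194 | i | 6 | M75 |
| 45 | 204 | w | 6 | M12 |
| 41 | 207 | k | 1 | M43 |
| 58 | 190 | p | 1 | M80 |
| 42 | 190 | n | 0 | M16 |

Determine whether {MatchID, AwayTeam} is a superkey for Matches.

Two distinct rows share (MatchID=42, AwayTeam=0), so {MatchID, AwayTeam} does not determine every attribute — not a superkey.

No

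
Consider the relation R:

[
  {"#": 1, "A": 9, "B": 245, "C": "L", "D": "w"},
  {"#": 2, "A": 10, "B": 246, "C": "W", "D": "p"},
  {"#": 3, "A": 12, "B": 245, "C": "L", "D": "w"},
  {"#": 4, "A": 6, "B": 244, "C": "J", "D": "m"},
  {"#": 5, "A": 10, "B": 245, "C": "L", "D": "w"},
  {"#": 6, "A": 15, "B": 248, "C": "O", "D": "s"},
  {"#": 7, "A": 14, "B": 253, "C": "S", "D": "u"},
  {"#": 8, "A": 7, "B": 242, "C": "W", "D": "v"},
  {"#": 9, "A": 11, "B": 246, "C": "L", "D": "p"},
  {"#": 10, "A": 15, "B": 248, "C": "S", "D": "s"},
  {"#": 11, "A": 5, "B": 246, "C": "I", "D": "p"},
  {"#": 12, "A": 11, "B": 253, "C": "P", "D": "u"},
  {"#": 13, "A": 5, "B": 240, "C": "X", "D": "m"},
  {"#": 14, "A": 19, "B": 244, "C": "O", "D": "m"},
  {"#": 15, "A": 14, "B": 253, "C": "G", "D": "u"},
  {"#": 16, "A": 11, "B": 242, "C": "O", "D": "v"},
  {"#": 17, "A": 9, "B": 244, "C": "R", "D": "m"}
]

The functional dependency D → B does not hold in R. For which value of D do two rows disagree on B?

D=w: rows 1, 3, 5 → B = 245, 245, 245 ✓
D=p: rows 2, 9, 11 → B = 246, 246, 246 ✓
D=m: rows 4, 13, 14, 17 → B takes values {244, 240} — violation
D=s: rows 6, 10 → B = 248, 248 ✓
D=u: rows 7, 12, 15 → B = 253, 253, 253 ✓
D=v: rows 8, 16 → B = 242, 242 ✓
The only D value with inconsistent B is D=m.

m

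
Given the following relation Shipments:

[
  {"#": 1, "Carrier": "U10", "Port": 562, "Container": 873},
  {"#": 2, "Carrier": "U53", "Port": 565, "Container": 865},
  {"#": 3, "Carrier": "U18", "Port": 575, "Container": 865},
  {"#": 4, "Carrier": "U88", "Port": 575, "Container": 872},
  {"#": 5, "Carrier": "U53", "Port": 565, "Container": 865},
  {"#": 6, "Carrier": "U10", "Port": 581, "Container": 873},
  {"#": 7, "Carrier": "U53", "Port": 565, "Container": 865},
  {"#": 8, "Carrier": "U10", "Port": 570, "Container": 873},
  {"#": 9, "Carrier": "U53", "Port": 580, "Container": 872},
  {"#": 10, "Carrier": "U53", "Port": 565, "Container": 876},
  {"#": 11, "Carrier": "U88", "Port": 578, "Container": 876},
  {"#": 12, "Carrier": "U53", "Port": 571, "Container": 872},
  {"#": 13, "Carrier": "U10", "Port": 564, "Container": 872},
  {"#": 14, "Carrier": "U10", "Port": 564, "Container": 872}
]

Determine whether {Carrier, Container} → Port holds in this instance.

(Carrier=U10, Container=873): rows 1, 6, 8 → Port takes values {562, 581, 570} — violation
(Carrier=U53, Container=865): rows 2, 5, 7 → Port = 565, 565, 565 ✓
(Carrier=U18, Container=865): row 3 → Port = 575 ✓
(Carrier=U88, Container=872): row 4 → Port = 575 ✓
(Carrier=U53, Container=872): rows 9, 12 → Port takes values {580, 571} — violation
(Carrier=U53, Container=876): row 10 → Port = 565 ✓
(Carrier=U88, Container=876): row 11 → Port = 578 ✓
(Carrier=U10, Container=872): rows 13, 14 → Port = 564, 564 ✓
Two rows agree on {Carrier, Container} but differ on Port, so {Carrier, Container} → Port does not hold.

No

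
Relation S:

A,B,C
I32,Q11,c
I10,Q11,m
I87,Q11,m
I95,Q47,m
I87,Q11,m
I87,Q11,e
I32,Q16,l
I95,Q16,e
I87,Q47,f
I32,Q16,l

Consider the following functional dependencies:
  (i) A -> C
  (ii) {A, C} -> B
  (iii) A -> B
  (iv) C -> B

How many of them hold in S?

1

(i) A -> C: A=I32: 3 rows → C takes values {c, l} — violation; A=I87: 4 rows → C takes values {m, e, f} — violation; A=I95: 2 rows → C takes values {m, e} — violation — fails.
(ii) {A, C} -> B: every LHS value maps to a single RHS value — holds.
(iii) A -> B: A=I32: 3 rows → B takes values {Q11, Q16} — violation; A=I87: 4 rows → B takes values {Q11, Q47} — violation; A=I95: 2 rows → B takes values {Q47, Q16} — violation — fails.
(iv) C -> B: C=m: 4 rows → B takes values {Q11, Q47} — violation; C=e: 2 rows → B takes values {Q11, Q16} — violation — fails.
1 of the 4 dependencies holds.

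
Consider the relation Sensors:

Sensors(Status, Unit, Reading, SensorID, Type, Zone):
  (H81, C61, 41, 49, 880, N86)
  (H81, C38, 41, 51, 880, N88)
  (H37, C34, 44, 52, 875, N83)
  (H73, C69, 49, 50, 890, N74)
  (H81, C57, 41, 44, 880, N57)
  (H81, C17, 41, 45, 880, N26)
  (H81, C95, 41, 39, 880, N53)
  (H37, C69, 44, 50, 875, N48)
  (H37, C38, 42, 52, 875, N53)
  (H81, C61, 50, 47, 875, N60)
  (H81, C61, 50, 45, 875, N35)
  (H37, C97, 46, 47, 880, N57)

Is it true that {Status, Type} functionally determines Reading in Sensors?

(Status=H81, Type=880): 5 rows → Reading = 41, 41, 41, 41, 41 ✓
(Status=H37, Type=875): 3 rows → Reading takes values {44, 42} — violation
(Status=H73, Type=890): 1 row → Reading = 49 ✓
(Status=H81, Type=875): 2 rows → Reading = 50, 50 ✓
(Status=H37, Type=880): 1 row → Reading = 46 ✓
Two rows agree on {Status, Type} but differ on Reading, so {Status, Type} -> Reading does not hold.

No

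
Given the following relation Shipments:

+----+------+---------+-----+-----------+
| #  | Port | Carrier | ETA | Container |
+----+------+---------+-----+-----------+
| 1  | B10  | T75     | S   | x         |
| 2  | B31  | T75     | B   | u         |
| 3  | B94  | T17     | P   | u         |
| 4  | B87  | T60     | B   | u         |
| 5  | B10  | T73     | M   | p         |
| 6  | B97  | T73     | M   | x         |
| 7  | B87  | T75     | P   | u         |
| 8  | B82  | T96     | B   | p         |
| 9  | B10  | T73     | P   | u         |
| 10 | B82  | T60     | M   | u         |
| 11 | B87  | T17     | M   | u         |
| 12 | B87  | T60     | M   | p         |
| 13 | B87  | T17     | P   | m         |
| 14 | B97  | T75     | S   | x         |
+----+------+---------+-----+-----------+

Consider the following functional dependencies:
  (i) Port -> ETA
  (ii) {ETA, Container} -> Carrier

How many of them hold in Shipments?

0

(i) Port -> ETA: Port=B10: rows 1, 5, 9 → ETA takes values {S, M, P} — violation; Port=B87: rows 4, 7, 11, 12, 13 → ETA takes values {B, P, M} — violation; Port=B97: rows 6, 14 → ETA takes values {M, S} — violation; Port=B82: rows 8, 10 → ETA takes values {B, M} — violation — fails.
(ii) {ETA, Container} -> Carrier: (ETA=B, Container=u): rows 2, 4 → Carrier takes values {T75, T60} — violation; (ETA=P, Container=u): rows 3, 7, 9 → Carrier takes values {T17, T75, T73} — violation; (ETA=M, Container=p): rows 5, 12 → Carrier takes values {T73, T60} — violation; (ETA=M, Container=u): rows 10, 11 → Carrier takes values {T60, T17} — violation — fails.
None of the 2 dependencies hold.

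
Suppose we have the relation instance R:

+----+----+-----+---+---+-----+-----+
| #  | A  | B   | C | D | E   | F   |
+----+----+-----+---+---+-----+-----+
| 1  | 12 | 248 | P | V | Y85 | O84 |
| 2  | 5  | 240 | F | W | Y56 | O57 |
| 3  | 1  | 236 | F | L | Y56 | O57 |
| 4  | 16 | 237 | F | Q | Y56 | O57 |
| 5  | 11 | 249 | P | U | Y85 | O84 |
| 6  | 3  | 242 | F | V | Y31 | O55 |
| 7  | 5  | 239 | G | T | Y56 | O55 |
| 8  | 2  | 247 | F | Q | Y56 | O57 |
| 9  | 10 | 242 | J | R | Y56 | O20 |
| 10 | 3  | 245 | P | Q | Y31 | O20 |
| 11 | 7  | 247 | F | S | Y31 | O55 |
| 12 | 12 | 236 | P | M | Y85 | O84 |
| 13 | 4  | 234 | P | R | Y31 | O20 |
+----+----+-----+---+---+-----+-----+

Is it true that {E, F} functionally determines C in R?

(E=Y85, F=O84): rows 1, 5, 12 → C = P, P, P ✓
(E=Y56, F=O57): rows 2, 3, 4, 8 → C = F, F, F, F ✓
(E=Y31, F=O55): rows 6, 11 → C = F, F ✓
(E=Y56, F=O55): row 7 → C = G ✓
(E=Y56, F=O20): row 9 → C = J ✓
(E=Y31, F=O20): rows 10, 13 → C = P, P ✓
Every {E, F} value is associated with a single C value, so {E, F} → C holds.

Yes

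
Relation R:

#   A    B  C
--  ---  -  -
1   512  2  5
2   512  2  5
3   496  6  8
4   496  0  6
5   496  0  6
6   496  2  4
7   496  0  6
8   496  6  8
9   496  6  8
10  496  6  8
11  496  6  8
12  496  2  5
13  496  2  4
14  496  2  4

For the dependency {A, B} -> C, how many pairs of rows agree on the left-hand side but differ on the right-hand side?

3

(A=512, B=2): all 2 rows agree on C — 0 pairs.
(A=496, B=6): all 5 rows agree on C — 0 pairs.
(A=496, B=0): all 3 rows agree on C — 0 pairs.
(A=496, B=2): violating pairs (6,12), (12,13), (12,14) — 3 pairs.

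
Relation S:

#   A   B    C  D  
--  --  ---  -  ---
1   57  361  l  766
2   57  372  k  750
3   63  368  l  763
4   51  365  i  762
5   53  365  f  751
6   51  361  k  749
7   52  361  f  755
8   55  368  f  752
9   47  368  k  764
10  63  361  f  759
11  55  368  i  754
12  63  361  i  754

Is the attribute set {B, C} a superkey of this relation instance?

Rows 7 and 10 have the same {B, C} value (B=361, C=f) but are distinct tuples, so {B, C} does not determine every attribute — not a superkey.

No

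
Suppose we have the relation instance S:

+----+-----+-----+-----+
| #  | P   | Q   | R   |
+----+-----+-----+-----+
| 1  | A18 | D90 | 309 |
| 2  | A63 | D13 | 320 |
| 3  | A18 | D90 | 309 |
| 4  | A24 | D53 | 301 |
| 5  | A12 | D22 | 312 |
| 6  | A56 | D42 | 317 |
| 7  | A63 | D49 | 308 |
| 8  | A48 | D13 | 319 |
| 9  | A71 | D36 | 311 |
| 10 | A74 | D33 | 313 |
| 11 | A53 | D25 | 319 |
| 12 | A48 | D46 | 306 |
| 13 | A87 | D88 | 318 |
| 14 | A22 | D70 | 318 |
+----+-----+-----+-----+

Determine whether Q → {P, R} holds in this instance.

Q=D90: rows 1, 3 → {P,R} = (A18, 309), (A18, 309) ✓
Q=D13: rows 2, 8 → {P,R} takes values {(A63, 320), (A48, 319)} — violation
Q=D53: row 4 → {P,R} = (A24, 301) ✓
Q=D22: row 5 → {P,R} = (A12, 312) ✓
Q=D42: row 6 → {P,R} = (A56, 317) ✓
Q=D49: row 7 → {P,R} = (A63, 308) ✓
Q=D36: row 9 → {P,R} = (A71, 311) ✓
Q=D33: row 10 → {P,R} = (A74, 313) ✓
Q=D25: row 11 → {P,R} = (A53, 319) ✓
Q=D46: row 12 → {P,R} = (A48, 306) ✓
Q=D88: row 13 → {P,R} = (A87, 318) ✓
Q=D70: row 14 → {P,R} = (A22, 318) ✓
Two rows agree on Q but differ on {P, R}, so Q → {P, R} does not hold.

No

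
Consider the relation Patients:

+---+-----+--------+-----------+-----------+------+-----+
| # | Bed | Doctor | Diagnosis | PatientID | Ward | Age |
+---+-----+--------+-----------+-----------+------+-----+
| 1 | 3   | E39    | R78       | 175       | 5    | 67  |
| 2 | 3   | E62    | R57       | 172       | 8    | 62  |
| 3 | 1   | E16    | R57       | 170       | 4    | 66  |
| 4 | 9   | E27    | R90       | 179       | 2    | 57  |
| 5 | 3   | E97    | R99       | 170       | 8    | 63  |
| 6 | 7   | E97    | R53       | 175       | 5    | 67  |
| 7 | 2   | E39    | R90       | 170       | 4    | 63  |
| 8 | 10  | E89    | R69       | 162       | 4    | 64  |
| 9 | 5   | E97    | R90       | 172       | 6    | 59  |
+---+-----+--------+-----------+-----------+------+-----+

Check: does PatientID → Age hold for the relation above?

PatientID=175: rows 1, 6 → Age = 67, 67 ✓
PatientID=172: rows 2, 9 → Age takes values {62, 59} — violation
PatientID=170: rows 3, 5, 7 → Age takes values {66, 63} — violation
PatientID=179: row 4 → Age = 57 ✓
PatientID=162: row 8 → Age = 64 ✓
Two rows agree on PatientID but differ on Age, so PatientID → Age does not hold.

No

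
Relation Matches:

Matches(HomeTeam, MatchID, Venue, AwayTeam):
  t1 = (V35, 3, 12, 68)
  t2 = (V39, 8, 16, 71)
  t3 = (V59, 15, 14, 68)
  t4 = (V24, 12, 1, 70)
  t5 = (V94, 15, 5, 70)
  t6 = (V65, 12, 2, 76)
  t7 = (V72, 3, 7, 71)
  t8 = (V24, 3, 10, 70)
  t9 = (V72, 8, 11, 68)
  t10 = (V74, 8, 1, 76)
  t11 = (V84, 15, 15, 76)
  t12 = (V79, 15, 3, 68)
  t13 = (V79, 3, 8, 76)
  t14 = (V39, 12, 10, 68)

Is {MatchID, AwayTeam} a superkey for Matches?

No

Rows 3 and 12 have the same {MatchID, AwayTeam} value (MatchID=15, AwayTeam=68) but are distinct tuples, so {MatchID, AwayTeam} does not determine every attribute — not a superkey.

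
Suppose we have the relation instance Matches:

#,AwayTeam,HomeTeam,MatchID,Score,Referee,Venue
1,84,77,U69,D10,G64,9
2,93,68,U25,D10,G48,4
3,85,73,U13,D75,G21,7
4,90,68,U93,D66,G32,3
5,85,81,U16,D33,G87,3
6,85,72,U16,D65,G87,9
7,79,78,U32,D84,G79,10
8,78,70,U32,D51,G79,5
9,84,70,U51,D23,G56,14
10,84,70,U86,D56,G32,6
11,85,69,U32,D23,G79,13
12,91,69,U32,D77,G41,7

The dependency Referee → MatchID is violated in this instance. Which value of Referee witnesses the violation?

G32

Referee=G64: row 1 → MatchID = U69 ✓
Referee=G48: row 2 → MatchID = U25 ✓
Referee=G21: row 3 → MatchID = U13 ✓
Referee=G32: rows 4, 10 → MatchID takes values {U93, U86} — violation
Referee=G87: rows 5, 6 → MatchID = U16, U16 ✓
Referee=G79: rows 7, 8, 11 → MatchID = U32, U32, U32 ✓
Referee=G56: row 9 → MatchID = U51 ✓
Referee=G41: row 12 → MatchID = U32 ✓
The only Referee value with inconsistent MatchID is Referee=G32.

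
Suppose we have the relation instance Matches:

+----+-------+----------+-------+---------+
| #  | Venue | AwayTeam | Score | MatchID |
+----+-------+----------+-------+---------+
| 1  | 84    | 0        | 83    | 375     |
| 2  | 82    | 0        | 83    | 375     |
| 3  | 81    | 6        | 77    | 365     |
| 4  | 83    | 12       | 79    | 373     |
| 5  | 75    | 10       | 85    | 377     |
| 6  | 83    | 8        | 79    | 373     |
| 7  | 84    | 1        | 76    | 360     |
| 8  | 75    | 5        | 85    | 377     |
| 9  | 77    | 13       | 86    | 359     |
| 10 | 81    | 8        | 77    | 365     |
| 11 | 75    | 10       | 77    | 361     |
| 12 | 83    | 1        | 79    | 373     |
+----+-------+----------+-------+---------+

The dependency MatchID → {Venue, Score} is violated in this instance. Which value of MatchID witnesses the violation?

375

MatchID=375: rows 1, 2 → {Venue,Score} takes values {(84, 83), (82, 83)} — violation
MatchID=365: rows 3, 10 → {Venue,Score} = (81, 77), (81, 77) ✓
MatchID=373: rows 4, 6, 12 → {Venue,Score} = (83, 79), (83, 79), (83, 79) ✓
MatchID=377: rows 5, 8 → {Venue,Score} = (75, 85), (75, 85) ✓
MatchID=360: row 7 → {Venue,Score} = (84, 76) ✓
MatchID=359: row 9 → {Venue,Score} = (77, 86) ✓
MatchID=361: row 11 → {Venue,Score} = (75, 77) ✓
The only MatchID value with inconsistent RHS is MatchID=375.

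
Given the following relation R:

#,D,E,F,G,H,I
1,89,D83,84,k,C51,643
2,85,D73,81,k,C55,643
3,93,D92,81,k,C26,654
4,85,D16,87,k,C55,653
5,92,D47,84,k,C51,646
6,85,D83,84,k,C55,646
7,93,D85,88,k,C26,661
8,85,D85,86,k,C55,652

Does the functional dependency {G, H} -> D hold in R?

(G=k, H=C51): rows 1, 5 → D takes values {89, 92} — violation
(G=k, H=C55): rows 2, 4, 6, 8 → D = 85, 85, 85, 85 ✓
(G=k, H=C26): rows 3, 7 → D = 93, 93 ✓
Two rows agree on {G, H} but differ on D, so {G, H} -> D does not hold.

No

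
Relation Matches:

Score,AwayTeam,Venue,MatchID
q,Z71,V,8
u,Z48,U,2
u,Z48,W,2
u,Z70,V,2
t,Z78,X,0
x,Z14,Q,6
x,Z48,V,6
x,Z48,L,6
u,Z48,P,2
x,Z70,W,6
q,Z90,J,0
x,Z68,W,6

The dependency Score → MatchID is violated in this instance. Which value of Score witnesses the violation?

q

Score=q: 2 rows → MatchID takes values {8, 0} — violation
Score=u: 4 rows → MatchID = 2, 2, 2, 2 ✓
Score=t: 1 row → MatchID = 0 ✓
Score=x: 5 rows → MatchID = 6, 6, 6, 6, 6 ✓
The only Score value with inconsistent MatchID is Score=q.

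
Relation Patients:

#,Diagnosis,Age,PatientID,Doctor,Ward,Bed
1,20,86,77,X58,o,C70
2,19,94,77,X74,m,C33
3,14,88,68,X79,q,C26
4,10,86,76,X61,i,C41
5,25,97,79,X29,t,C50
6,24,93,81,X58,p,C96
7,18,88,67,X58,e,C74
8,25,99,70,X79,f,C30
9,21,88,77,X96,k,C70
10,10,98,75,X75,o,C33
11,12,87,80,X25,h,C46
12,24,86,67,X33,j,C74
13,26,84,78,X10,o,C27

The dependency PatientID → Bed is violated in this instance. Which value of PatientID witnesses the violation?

77

PatientID=77: rows 1, 2, 9 → Bed takes values {C70, C33} — violation
PatientID=68: row 3 → Bed = C26 ✓
PatientID=76: row 4 → Bed = C41 ✓
PatientID=79: row 5 → Bed = C50 ✓
PatientID=81: row 6 → Bed = C96 ✓
PatientID=67: rows 7, 12 → Bed = C74, C74 ✓
PatientID=70: row 8 → Bed = C30 ✓
PatientID=75: row 10 → Bed = C33 ✓
PatientID=80: row 11 → Bed = C46 ✓
PatientID=78: row 13 → Bed = C27 ✓
The only PatientID value with inconsistent Bed is PatientID=77.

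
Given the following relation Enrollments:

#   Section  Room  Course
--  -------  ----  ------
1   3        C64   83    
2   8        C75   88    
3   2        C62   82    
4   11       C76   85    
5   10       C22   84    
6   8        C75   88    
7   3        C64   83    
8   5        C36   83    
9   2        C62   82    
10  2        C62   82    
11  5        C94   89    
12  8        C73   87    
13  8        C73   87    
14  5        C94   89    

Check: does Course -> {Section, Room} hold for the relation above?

No

Course=83: rows 1, 7, 8 → {Section,Room} takes values {(3, C64), (5, C36)} — violation
Course=88: rows 2, 6 → {Section,Room} = (8, C75), (8, C75) ✓
Course=82: rows 3, 9, 10 → {Section,Room} = (2, C62), (2, C62), (2, C62) ✓
Course=85: row 4 → {Section,Room} = (11, C76) ✓
Course=84: row 5 → {Section,Room} = (10, C22) ✓
Course=89: rows 11, 14 → {Section,Room} = (5, C94), (5, C94) ✓
Course=87: rows 12, 13 → {Section,Room} = (8, C73), (8, C73) ✓
Two rows agree on Course but differ on {Section, Room}, so Course -> {Section, Room} does not hold.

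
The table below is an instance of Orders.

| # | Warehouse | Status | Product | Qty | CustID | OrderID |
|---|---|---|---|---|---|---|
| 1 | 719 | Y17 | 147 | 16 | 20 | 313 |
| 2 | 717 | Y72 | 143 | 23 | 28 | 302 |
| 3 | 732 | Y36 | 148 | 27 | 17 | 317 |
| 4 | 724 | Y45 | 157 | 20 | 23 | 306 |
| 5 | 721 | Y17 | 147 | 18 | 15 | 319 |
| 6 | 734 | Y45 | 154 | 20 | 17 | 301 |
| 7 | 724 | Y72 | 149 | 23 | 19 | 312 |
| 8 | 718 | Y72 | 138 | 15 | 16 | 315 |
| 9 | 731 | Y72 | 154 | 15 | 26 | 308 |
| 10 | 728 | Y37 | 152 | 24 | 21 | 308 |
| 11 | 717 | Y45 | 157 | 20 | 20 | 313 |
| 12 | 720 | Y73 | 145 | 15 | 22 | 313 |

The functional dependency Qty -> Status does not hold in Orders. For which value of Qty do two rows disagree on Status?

15

Qty=16: row 1 → Status = Y17 ✓
Qty=23: rows 2, 7 → Status = Y72, Y72 ✓
Qty=27: row 3 → Status = Y36 ✓
Qty=20: rows 4, 6, 11 → Status = Y45, Y45, Y45 ✓
Qty=18: row 5 → Status = Y17 ✓
Qty=15: rows 8, 9, 12 → Status takes values {Y72, Y73} — violation
Qty=24: row 10 → Status = Y37 ✓
The only Qty value with inconsistent Status is Qty=15.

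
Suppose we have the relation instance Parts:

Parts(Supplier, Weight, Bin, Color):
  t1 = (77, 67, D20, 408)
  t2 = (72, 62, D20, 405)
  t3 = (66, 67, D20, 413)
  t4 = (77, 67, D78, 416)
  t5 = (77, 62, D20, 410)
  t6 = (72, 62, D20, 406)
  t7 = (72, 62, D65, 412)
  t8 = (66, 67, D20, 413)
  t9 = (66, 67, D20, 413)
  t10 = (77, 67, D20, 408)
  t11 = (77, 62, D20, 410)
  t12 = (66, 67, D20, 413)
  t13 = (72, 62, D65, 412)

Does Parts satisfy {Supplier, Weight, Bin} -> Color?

No

(Supplier=77, Weight=67, Bin=D20): rows 1, 10 → Color = 408, 408 ✓
(Supplier=72, Weight=62, Bin=D20): rows 2, 6 → Color takes values {405, 406} — violation
(Supplier=66, Weight=67, Bin=D20): rows 3, 8, 9, 12 → Color = 413, 413, 413, 413 ✓
(Supplier=77, Weight=67, Bin=D78): row 4 → Color = 416 ✓
(Supplier=77, Weight=62, Bin=D20): rows 5, 11 → Color = 410, 410 ✓
(Supplier=72, Weight=62, Bin=D65): rows 7, 13 → Color = 412, 412 ✓
Two rows agree on {Supplier, Weight, Bin} but differ on Color, so {Supplier, Weight, Bin} -> Color does not hold.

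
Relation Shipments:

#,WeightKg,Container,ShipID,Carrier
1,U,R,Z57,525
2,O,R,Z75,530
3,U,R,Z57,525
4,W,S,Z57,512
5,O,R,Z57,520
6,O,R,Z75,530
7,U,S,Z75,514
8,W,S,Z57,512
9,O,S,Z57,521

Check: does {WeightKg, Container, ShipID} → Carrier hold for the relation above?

(WeightKg=U, Container=R, ShipID=Z57): rows 1, 3 → Carrier = 525, 525 ✓
(WeightKg=O, Container=R, ShipID=Z75): rows 2, 6 → Carrier = 530, 530 ✓
(WeightKg=W, Container=S, ShipID=Z57): rows 4, 8 → Carrier = 512, 512 ✓
(WeightKg=O, Container=R, ShipID=Z57): row 5 → Carrier = 520 ✓
(WeightKg=U, Container=S, ShipID=Z75): row 7 → Carrier = 514 ✓
(WeightKg=O, Container=S, ShipID=Z57): row 9 → Carrier = 521 ✓
Every {WeightKg, Container, ShipID} value is associated with a single Carrier value, so {WeightKg, Container, ShipID} → Carrier holds.

Yes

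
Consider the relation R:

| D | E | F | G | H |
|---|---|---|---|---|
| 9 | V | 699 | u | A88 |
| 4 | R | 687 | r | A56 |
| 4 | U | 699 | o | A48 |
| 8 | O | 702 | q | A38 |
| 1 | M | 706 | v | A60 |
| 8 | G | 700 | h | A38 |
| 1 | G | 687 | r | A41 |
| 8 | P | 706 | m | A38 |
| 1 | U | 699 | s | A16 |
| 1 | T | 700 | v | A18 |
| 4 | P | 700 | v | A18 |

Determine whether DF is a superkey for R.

All 11 rows have distinct DF values, so DF → (all attributes) holds and DF is a superkey.

Yes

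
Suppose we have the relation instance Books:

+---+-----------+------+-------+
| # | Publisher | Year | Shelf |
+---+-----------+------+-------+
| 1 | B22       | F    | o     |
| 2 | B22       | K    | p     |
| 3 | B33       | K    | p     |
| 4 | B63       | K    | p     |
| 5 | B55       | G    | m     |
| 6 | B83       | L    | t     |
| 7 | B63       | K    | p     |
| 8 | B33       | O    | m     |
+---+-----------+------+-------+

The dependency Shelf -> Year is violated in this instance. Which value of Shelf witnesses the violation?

m

Shelf=o: row 1 → Year = F ✓
Shelf=p: rows 2, 3, 4, 7 → Year = K, K, K, K ✓
Shelf=m: rows 5, 8 → Year takes values {G, O} — violation
Shelf=t: row 6 → Year = L ✓
The only Shelf value with inconsistent Year is Shelf=m.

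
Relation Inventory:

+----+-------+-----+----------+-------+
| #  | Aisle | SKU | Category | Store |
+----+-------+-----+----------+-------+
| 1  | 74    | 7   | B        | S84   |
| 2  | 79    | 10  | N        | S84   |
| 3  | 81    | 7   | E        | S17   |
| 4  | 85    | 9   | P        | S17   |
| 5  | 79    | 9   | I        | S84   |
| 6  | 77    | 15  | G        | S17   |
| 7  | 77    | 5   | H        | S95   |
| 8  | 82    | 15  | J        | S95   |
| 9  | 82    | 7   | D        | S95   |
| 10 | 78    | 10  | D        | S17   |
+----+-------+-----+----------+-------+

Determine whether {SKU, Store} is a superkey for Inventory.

Yes

All 10 rows have distinct {SKU, Store} values, so {SKU, Store} → (all attributes) holds and {SKU, Store} is a superkey.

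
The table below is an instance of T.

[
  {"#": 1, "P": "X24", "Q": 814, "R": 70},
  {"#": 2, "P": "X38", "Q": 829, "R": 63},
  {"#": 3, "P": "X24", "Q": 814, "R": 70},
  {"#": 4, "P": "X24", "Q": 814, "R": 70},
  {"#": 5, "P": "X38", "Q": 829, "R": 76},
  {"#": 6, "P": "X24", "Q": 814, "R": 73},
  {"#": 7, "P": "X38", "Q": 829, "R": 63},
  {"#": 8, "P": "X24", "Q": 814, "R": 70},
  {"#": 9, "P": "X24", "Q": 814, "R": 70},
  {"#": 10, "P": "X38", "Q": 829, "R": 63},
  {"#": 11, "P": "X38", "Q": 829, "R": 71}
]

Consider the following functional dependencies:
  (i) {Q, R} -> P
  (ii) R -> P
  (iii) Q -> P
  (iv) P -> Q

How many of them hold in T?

(i) {Q, R} -> P: every LHS value maps to a single RHS value — holds.
(ii) R -> P: every LHS value maps to a single RHS value — holds.
(iii) Q -> P: every LHS value maps to a single RHS value — holds.
(iv) P -> Q: every LHS value maps to a single RHS value — holds.
4 of the 4 dependencies hold.

4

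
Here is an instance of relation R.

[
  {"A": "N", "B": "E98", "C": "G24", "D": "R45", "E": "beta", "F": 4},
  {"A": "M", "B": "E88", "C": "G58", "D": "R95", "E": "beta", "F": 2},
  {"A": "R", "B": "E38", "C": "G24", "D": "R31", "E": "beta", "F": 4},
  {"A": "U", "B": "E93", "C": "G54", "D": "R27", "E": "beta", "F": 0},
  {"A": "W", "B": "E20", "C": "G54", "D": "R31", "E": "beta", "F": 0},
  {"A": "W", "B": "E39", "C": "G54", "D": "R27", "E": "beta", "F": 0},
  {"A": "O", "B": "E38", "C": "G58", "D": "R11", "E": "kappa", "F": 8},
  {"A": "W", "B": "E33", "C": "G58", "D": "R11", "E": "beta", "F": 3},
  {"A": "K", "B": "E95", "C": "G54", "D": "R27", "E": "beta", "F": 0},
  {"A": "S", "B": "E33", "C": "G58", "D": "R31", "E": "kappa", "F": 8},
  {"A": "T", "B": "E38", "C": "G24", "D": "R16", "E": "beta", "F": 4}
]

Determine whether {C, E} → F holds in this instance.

No

(C=G24, E=beta): 3 rows → F = 4, 4, 4 ✓
(C=G58, E=beta): 2 rows → F takes values {2, 3} — violation
(C=G54, E=beta): 4 rows → F = 0, 0, 0, 0 ✓
(C=G58, E=kappa): 2 rows → F = 8, 8 ✓
Two rows agree on {C, E} but differ on F, so {C, E} → F does not hold.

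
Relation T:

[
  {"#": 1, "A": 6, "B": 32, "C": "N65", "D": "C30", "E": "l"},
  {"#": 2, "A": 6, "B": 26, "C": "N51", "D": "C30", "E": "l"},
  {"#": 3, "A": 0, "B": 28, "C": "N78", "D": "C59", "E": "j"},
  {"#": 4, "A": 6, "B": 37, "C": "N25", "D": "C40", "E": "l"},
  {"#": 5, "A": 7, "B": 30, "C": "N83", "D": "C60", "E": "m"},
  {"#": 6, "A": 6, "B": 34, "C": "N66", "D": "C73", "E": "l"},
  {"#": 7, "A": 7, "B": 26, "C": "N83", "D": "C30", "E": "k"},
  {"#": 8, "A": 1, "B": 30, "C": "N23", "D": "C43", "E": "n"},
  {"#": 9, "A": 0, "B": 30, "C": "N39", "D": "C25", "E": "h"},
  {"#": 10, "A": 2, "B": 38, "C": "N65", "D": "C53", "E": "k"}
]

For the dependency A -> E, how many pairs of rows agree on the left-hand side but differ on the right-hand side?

A=6: all 4 rows agree on E — 0 pairs.
A=0: violating pairs (3,9) — 1 pair.
A=7: violating pairs (5,7) — 1 pair.

2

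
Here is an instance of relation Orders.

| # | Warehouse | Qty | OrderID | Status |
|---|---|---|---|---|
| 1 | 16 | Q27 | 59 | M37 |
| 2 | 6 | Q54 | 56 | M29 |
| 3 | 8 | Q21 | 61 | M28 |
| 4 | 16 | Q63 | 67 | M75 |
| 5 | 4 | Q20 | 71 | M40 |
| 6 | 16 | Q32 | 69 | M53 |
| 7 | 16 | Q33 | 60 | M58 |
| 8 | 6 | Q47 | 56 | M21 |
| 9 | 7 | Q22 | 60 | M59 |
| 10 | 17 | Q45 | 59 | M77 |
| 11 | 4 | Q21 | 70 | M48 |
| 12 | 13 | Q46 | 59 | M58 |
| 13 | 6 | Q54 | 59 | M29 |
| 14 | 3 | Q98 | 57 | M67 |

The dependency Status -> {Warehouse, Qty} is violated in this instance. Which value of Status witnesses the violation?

M58

Status=M37: row 1 → {Warehouse,Qty} = (16, Q27) ✓
Status=M29: rows 2, 13 → {Warehouse,Qty} = (6, Q54), (6, Q54) ✓
Status=M28: row 3 → {Warehouse,Qty} = (8, Q21) ✓
Status=M75: row 4 → {Warehouse,Qty} = (16, Q63) ✓
Status=M40: row 5 → {Warehouse,Qty} = (4, Q20) ✓
Status=M53: row 6 → {Warehouse,Qty} = (16, Q32) ✓
Status=M58: rows 7, 12 → {Warehouse,Qty} takes values {(16, Q33), (13, Q46)} — violation
Status=M21: row 8 → {Warehouse,Qty} = (6, Q47) ✓
Status=M59: row 9 → {Warehouse,Qty} = (7, Q22) ✓
Status=M77: row 10 → {Warehouse,Qty} = (17, Q45) ✓
Status=M48: row 11 → {Warehouse,Qty} = (4, Q21) ✓
Status=M67: row 14 → {Warehouse,Qty} = (3, Q98) ✓
The only Status value with inconsistent RHS is Status=M58.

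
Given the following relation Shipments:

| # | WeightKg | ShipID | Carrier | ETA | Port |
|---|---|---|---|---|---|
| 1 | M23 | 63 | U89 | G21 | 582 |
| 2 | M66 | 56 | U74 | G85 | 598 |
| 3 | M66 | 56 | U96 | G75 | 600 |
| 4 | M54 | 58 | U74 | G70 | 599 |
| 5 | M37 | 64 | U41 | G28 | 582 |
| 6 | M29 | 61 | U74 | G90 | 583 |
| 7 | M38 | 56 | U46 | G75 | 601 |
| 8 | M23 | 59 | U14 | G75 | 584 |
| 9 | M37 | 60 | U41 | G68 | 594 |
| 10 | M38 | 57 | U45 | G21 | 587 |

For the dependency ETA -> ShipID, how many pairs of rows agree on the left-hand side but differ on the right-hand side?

ETA=G21: violating pairs (1,10) — 1 pair.
ETA=G75: violating pairs (3,8), (7,8) — 2 pairs.

3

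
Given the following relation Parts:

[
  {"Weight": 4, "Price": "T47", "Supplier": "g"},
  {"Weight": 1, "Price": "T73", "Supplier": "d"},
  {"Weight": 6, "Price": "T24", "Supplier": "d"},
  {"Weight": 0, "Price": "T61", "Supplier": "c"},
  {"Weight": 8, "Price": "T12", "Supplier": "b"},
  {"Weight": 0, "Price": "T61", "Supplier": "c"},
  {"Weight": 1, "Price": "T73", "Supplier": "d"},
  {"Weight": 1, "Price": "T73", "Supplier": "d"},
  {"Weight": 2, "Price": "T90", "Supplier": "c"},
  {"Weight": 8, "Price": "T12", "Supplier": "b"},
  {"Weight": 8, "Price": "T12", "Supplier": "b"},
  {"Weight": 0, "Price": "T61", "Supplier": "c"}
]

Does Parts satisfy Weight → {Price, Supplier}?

Weight=4: 1 row → {Price,Supplier} = (T47, g) ✓
Weight=1: 3 rows → {Price,Supplier} = (T73, d), (T73, d), (T73, d) ✓
Weight=6: 1 row → {Price,Supplier} = (T24, d) ✓
Weight=0: 3 rows → {Price,Supplier} = (T61, c), (T61, c), (T61, c) ✓
Weight=8: 3 rows → {Price,Supplier} = (T12, b), (T12, b), (T12, b) ✓
Weight=2: 1 row → {Price,Supplier} = (T90, c) ✓
Every Weight value is associated with a single {Price, Supplier} value, so Weight → {Price, Supplier} holds.

Yes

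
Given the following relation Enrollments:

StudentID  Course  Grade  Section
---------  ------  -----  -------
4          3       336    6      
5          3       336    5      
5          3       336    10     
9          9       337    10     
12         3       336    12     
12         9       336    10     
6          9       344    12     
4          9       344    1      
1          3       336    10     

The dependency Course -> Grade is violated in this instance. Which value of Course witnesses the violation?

Course=3: 5 rows → Grade = 336, 336, 336, 336, 336 ✓
Course=9: 4 rows → Grade takes values {337, 336, 344} — violation
The only Course value with inconsistent Grade is Course=9.

9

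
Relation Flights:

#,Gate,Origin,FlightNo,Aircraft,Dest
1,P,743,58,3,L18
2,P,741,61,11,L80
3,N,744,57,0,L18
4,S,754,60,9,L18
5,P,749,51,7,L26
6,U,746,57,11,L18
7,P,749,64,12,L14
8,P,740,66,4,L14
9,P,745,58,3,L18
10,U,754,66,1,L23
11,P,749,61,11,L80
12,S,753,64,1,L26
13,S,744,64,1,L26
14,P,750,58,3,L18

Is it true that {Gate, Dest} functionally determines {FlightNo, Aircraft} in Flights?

(Gate=P, Dest=L18): rows 1, 9, 14 → {FlightNo,Aircraft} = (58, 3), (58, 3), (58, 3) ✓
(Gate=P, Dest=L80): rows 2, 11 → {FlightNo,Aircraft} = (61, 11), (61, 11) ✓
(Gate=N, Dest=L18): row 3 → {FlightNo,Aircraft} = (57, 0) ✓
(Gate=S, Dest=L18): row 4 → {FlightNo,Aircraft} = (60, 9) ✓
(Gate=P, Dest=L26): row 5 → {FlightNo,Aircraft} = (51, 7) ✓
(Gate=U, Dest=L18): row 6 → {FlightNo,Aircraft} = (57, 11) ✓
(Gate=P, Dest=L14): rows 7, 8 → {FlightNo,Aircraft} takes values {(64, 12), (66, 4)} — violation
(Gate=U, Dest=L23): row 10 → {FlightNo,Aircraft} = (66, 1) ✓
(Gate=S, Dest=L26): rows 12, 13 → {FlightNo,Aircraft} = (64, 1), (64, 1) ✓
Two rows agree on {Gate, Dest} but differ on {FlightNo, Aircraft}, so {Gate, Dest} → {FlightNo, Aircraft} does not hold.

No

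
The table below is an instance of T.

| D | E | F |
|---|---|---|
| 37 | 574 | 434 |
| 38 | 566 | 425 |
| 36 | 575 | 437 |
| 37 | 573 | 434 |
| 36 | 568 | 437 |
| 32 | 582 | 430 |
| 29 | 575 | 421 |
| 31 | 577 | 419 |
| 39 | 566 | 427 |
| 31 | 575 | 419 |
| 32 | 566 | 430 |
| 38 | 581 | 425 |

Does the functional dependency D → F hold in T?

Yes

D=37: 2 rows → F = 434, 434 ✓
D=38: 2 rows → F = 425, 425 ✓
D=36: 2 rows → F = 437, 437 ✓
D=32: 2 rows → F = 430, 430 ✓
D=29: 1 row → F = 421 ✓
D=31: 2 rows → F = 419, 419 ✓
D=39: 1 row → F = 427 ✓
Every D value is associated with a single F value, so D → F holds.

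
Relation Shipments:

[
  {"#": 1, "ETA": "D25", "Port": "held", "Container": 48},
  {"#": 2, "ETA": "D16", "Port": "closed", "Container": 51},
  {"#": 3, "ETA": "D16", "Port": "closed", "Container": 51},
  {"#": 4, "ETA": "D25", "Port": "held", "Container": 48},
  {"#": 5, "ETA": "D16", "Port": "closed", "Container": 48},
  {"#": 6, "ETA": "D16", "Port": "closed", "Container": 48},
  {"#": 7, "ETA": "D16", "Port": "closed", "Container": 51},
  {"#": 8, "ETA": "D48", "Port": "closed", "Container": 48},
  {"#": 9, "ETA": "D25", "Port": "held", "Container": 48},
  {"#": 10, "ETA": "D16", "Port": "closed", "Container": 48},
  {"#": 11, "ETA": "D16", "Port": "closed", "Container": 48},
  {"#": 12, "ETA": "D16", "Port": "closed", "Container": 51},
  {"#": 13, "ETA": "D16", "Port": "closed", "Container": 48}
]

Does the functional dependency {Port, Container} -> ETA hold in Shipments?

(Port=held, Container=48): rows 1, 4, 9 → ETA = D25, D25, D25 ✓
(Port=closed, Container=51): rows 2, 3, 7, 12 → ETA = D16, D16, D16, D16 ✓
(Port=closed, Container=48): rows 5, 6, 8, 10, 11, 13 → ETA takes values {D16, D48} — violation
Two rows agree on {Port, Container} but differ on ETA, so {Port, Container} -> ETA does not hold.

No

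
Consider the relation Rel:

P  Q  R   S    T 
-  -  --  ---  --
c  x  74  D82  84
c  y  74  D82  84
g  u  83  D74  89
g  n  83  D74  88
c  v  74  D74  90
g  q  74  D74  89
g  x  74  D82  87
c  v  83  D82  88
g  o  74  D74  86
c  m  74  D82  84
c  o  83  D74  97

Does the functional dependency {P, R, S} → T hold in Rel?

No

(P=c, R=74, S=D82): 3 rows → T = 84, 84, 84 ✓
(P=g, R=83, S=D74): 2 rows → T takes values {89, 88} — violation
(P=c, R=74, S=D74): 1 row → T = 90 ✓
(P=g, R=74, S=D74): 2 rows → T takes values {89, 86} — violation
(P=g, R=74, S=D82): 1 row → T = 87 ✓
(P=c, R=83, S=D82): 1 row → T = 88 ✓
(P=c, R=83, S=D74): 1 row → T = 97 ✓
Two rows agree on {P, R, S} but differ on T, so {P, R, S} → T does not hold.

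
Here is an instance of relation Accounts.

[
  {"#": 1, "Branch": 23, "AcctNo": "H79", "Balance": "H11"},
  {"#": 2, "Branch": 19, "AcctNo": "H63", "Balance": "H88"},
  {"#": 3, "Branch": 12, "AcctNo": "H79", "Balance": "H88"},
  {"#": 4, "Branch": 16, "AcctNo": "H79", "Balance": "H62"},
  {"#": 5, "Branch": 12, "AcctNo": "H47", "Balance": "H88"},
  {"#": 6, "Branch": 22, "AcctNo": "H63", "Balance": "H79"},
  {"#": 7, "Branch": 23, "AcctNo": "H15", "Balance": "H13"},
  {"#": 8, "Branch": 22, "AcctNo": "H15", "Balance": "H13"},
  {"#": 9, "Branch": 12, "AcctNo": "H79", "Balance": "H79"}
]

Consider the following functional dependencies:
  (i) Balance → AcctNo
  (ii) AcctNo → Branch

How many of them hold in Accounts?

(i) Balance → AcctNo: Balance=H88: rows 2, 3, 5 → AcctNo takes values {H63, H79, H47} — violation; Balance=H79: rows 6, 9 → AcctNo takes values {H63, H79} — violation — fails.
(ii) AcctNo → Branch: AcctNo=H79: rows 1, 3, 4, 9 → Branch takes values {23, 12, 16} — violation; AcctNo=H63: rows 2, 6 → Branch takes values {19, 22} — violation; AcctNo=H15: rows 7, 8 → Branch takes values {23, 22} — violation — fails.
None of the 2 dependencies hold.

0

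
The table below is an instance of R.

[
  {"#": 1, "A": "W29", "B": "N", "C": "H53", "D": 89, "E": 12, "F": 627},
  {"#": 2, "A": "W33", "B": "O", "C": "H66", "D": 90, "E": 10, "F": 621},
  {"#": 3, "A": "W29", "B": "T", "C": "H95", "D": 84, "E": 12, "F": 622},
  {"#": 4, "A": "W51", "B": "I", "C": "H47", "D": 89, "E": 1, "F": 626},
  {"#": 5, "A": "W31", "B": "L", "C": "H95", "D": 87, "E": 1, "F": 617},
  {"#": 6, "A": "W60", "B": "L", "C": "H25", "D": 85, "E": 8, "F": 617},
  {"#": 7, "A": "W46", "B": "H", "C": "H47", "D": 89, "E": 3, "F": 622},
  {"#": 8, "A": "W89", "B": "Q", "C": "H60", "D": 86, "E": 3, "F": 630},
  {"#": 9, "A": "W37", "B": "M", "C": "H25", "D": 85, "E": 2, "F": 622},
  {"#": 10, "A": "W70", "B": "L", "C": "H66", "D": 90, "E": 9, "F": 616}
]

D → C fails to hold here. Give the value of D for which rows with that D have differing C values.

D=89: rows 1, 4, 7 → C takes values {H53, H47} — violation
D=90: rows 2, 10 → C = H66, H66 ✓
D=84: row 3 → C = H95 ✓
D=87: row 5 → C = H95 ✓
D=85: rows 6, 9 → C = H25, H25 ✓
D=86: row 8 → C = H60 ✓
The only D value with inconsistent C is D=89.

89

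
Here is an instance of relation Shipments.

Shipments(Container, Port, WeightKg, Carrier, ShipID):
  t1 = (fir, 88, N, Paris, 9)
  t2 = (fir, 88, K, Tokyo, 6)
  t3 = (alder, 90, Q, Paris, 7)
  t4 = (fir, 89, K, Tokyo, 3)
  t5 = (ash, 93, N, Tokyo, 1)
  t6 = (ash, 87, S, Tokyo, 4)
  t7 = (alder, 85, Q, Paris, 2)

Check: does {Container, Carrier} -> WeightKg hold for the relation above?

No

(Container=fir, Carrier=Paris): row 1 → WeightKg = N ✓
(Container=fir, Carrier=Tokyo): rows 2, 4 → WeightKg = K, K ✓
(Container=alder, Carrier=Paris): rows 3, 7 → WeightKg = Q, Q ✓
(Container=ash, Carrier=Tokyo): rows 5, 6 → WeightKg takes values {N, S} — violation
Two rows agree on {Container, Carrier} but differ on WeightKg, so {Container, Carrier} -> WeightKg does not hold.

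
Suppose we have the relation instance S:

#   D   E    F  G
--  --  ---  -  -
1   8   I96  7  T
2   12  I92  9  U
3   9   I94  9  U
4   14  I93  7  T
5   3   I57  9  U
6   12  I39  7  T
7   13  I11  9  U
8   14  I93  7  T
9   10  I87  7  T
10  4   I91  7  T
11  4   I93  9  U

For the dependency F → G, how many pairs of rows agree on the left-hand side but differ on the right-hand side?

F=7: all 6 rows agree on G — 0 pairs.
F=9: all 5 rows agree on G — 0 pairs.

0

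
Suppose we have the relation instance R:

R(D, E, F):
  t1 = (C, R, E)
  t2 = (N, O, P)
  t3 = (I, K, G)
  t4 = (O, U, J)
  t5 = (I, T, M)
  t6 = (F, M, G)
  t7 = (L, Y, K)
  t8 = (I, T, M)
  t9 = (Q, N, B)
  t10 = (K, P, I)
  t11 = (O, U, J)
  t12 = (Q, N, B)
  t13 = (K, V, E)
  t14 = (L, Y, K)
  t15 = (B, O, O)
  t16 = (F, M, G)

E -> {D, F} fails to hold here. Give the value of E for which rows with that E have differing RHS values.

O

E=R: row 1 → {D,F} = (C, E) ✓
E=O: rows 2, 15 → {D,F} takes values {(N, P), (B, O)} — violation
E=K: row 3 → {D,F} = (I, G) ✓
E=U: rows 4, 11 → {D,F} = (O, J), (O, J) ✓
E=T: rows 5, 8 → {D,F} = (I, M), (I, M) ✓
E=M: rows 6, 16 → {D,F} = (F, G), (F, G) ✓
E=Y: rows 7, 14 → {D,F} = (L, K), (L, K) ✓
E=N: rows 9, 12 → {D,F} = (Q, B), (Q, B) ✓
E=P: row 10 → {D,F} = (K, I) ✓
E=V: row 13 → {D,F} = (K, E) ✓
The only E value with inconsistent RHS is E=O.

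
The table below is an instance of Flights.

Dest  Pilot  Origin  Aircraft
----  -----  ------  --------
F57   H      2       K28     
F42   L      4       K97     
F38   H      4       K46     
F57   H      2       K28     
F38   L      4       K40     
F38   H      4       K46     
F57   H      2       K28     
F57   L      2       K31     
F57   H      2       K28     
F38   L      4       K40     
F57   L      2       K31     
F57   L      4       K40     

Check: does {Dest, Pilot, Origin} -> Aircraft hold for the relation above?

(Dest=F57, Pilot=H, Origin=2): 4 rows → Aircraft = K28, K28, K28, K28 ✓
(Dest=F42, Pilot=L, Origin=4): 1 row → Aircraft = K97 ✓
(Dest=F38, Pilot=H, Origin=4): 2 rows → Aircraft = K46, K46 ✓
(Dest=F38, Pilot=L, Origin=4): 2 rows → Aircraft = K40, K40 ✓
(Dest=F57, Pilot=L, Origin=2): 2 rows → Aircraft = K31, K31 ✓
(Dest=F57, Pilot=L, Origin=4): 1 row → Aircraft = K40 ✓
Every {Dest, Pilot, Origin} value is associated with a single Aircraft value, so {Dest, Pilot, Origin} -> Aircraft holds.

Yes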